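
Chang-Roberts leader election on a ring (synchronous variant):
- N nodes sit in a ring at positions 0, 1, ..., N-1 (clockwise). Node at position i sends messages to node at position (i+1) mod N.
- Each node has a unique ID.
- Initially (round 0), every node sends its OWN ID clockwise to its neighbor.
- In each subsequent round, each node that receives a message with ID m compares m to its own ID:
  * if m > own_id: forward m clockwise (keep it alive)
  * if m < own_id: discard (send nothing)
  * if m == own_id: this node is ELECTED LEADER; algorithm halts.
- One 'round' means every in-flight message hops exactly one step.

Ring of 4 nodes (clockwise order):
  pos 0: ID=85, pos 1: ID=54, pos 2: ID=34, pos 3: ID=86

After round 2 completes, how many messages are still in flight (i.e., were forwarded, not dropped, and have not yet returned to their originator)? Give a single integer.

Answer: 2

Derivation:
Round 1: pos1(id54) recv 85: fwd; pos2(id34) recv 54: fwd; pos3(id86) recv 34: drop; pos0(id85) recv 86: fwd
Round 2: pos2(id34) recv 85: fwd; pos3(id86) recv 54: drop; pos1(id54) recv 86: fwd
After round 2: 2 messages still in flight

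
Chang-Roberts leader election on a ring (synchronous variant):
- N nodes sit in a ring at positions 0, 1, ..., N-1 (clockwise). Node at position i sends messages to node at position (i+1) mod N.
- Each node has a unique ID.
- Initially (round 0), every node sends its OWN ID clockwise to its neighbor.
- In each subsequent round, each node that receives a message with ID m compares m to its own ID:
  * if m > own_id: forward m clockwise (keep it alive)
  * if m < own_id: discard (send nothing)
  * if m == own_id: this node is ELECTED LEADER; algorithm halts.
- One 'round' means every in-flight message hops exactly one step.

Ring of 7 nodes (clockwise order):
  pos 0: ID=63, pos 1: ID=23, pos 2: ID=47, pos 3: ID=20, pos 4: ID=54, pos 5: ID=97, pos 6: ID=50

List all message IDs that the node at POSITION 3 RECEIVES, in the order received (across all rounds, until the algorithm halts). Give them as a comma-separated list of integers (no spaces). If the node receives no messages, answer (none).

Round 1: pos1(id23) recv 63: fwd; pos2(id47) recv 23: drop; pos3(id20) recv 47: fwd; pos4(id54) recv 20: drop; pos5(id97) recv 54: drop; pos6(id50) recv 97: fwd; pos0(id63) recv 50: drop
Round 2: pos2(id47) recv 63: fwd; pos4(id54) recv 47: drop; pos0(id63) recv 97: fwd
Round 3: pos3(id20) recv 63: fwd; pos1(id23) recv 97: fwd
Round 4: pos4(id54) recv 63: fwd; pos2(id47) recv 97: fwd
Round 5: pos5(id97) recv 63: drop; pos3(id20) recv 97: fwd
Round 6: pos4(id54) recv 97: fwd
Round 7: pos5(id97) recv 97: ELECTED

Answer: 47,63,97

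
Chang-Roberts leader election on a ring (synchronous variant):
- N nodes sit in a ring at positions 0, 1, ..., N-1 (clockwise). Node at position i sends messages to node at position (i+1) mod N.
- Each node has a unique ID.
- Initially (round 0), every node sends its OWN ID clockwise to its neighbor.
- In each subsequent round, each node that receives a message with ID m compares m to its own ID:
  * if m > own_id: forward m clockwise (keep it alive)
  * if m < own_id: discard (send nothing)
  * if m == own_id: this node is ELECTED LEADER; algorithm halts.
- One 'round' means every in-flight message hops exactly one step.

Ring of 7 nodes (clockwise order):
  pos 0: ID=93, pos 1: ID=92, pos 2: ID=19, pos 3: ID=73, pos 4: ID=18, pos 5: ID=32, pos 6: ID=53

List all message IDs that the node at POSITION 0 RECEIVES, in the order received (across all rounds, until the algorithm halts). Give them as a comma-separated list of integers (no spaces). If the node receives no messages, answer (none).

Answer: 53,73,92,93

Derivation:
Round 1: pos1(id92) recv 93: fwd; pos2(id19) recv 92: fwd; pos3(id73) recv 19: drop; pos4(id18) recv 73: fwd; pos5(id32) recv 18: drop; pos6(id53) recv 32: drop; pos0(id93) recv 53: drop
Round 2: pos2(id19) recv 93: fwd; pos3(id73) recv 92: fwd; pos5(id32) recv 73: fwd
Round 3: pos3(id73) recv 93: fwd; pos4(id18) recv 92: fwd; pos6(id53) recv 73: fwd
Round 4: pos4(id18) recv 93: fwd; pos5(id32) recv 92: fwd; pos0(id93) recv 73: drop
Round 5: pos5(id32) recv 93: fwd; pos6(id53) recv 92: fwd
Round 6: pos6(id53) recv 93: fwd; pos0(id93) recv 92: drop
Round 7: pos0(id93) recv 93: ELECTED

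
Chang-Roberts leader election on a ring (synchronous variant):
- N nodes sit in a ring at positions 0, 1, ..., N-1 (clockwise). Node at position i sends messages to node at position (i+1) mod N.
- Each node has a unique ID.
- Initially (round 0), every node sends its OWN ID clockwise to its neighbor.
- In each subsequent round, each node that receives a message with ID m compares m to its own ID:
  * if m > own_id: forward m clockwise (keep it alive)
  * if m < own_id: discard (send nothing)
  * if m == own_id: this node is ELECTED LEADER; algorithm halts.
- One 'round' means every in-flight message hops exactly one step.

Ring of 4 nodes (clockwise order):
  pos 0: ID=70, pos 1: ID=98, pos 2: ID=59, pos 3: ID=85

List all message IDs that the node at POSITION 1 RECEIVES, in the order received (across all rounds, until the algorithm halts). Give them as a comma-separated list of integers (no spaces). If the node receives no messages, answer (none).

Round 1: pos1(id98) recv 70: drop; pos2(id59) recv 98: fwd; pos3(id85) recv 59: drop; pos0(id70) recv 85: fwd
Round 2: pos3(id85) recv 98: fwd; pos1(id98) recv 85: drop
Round 3: pos0(id70) recv 98: fwd
Round 4: pos1(id98) recv 98: ELECTED

Answer: 70,85,98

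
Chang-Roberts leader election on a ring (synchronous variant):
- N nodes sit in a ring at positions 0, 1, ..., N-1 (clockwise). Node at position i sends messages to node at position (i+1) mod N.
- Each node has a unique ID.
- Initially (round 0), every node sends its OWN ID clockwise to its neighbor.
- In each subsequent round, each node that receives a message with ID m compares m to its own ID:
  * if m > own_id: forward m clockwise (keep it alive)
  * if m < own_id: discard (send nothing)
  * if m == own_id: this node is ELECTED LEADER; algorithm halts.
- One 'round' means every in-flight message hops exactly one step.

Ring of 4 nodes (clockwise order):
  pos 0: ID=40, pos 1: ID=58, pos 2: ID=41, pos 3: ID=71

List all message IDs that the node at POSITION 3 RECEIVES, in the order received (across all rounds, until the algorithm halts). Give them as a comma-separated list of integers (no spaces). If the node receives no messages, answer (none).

Round 1: pos1(id58) recv 40: drop; pos2(id41) recv 58: fwd; pos3(id71) recv 41: drop; pos0(id40) recv 71: fwd
Round 2: pos3(id71) recv 58: drop; pos1(id58) recv 71: fwd
Round 3: pos2(id41) recv 71: fwd
Round 4: pos3(id71) recv 71: ELECTED

Answer: 41,58,71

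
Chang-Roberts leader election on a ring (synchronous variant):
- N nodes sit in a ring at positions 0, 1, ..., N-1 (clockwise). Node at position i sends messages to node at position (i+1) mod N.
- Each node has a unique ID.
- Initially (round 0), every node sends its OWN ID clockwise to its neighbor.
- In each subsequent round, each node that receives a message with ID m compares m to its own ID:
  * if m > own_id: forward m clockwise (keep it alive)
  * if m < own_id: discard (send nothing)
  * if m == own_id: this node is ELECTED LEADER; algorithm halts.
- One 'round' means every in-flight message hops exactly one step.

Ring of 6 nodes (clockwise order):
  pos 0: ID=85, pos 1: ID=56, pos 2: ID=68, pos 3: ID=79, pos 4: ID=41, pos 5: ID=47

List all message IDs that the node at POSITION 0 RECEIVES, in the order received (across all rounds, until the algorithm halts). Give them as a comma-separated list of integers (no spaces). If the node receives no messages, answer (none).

Answer: 47,79,85

Derivation:
Round 1: pos1(id56) recv 85: fwd; pos2(id68) recv 56: drop; pos3(id79) recv 68: drop; pos4(id41) recv 79: fwd; pos5(id47) recv 41: drop; pos0(id85) recv 47: drop
Round 2: pos2(id68) recv 85: fwd; pos5(id47) recv 79: fwd
Round 3: pos3(id79) recv 85: fwd; pos0(id85) recv 79: drop
Round 4: pos4(id41) recv 85: fwd
Round 5: pos5(id47) recv 85: fwd
Round 6: pos0(id85) recv 85: ELECTED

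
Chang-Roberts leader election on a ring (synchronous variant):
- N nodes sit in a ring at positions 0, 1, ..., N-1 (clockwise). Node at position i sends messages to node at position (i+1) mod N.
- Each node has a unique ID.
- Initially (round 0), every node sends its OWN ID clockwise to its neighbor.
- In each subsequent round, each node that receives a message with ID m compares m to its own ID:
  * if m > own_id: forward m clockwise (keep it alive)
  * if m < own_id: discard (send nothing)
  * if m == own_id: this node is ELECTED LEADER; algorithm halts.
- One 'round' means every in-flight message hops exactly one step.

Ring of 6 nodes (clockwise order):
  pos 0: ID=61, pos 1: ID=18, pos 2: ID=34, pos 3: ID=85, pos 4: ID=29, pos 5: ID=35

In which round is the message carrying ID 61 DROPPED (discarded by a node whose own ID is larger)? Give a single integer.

Answer: 3

Derivation:
Round 1: pos1(id18) recv 61: fwd; pos2(id34) recv 18: drop; pos3(id85) recv 34: drop; pos4(id29) recv 85: fwd; pos5(id35) recv 29: drop; pos0(id61) recv 35: drop
Round 2: pos2(id34) recv 61: fwd; pos5(id35) recv 85: fwd
Round 3: pos3(id85) recv 61: drop; pos0(id61) recv 85: fwd
Round 4: pos1(id18) recv 85: fwd
Round 5: pos2(id34) recv 85: fwd
Round 6: pos3(id85) recv 85: ELECTED
Message ID 61 originates at pos 0; dropped at pos 3 in round 3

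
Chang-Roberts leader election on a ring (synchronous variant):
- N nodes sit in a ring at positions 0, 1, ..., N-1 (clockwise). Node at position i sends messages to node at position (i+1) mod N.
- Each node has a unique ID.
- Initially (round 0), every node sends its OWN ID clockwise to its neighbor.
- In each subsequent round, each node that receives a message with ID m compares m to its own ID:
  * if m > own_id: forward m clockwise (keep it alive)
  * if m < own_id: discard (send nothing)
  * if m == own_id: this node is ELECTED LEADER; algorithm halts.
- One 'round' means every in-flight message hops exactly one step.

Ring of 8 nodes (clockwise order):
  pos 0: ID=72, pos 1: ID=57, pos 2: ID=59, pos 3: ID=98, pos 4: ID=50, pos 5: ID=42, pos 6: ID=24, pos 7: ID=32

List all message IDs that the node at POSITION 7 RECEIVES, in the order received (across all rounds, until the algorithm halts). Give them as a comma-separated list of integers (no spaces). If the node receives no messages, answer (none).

Round 1: pos1(id57) recv 72: fwd; pos2(id59) recv 57: drop; pos3(id98) recv 59: drop; pos4(id50) recv 98: fwd; pos5(id42) recv 50: fwd; pos6(id24) recv 42: fwd; pos7(id32) recv 24: drop; pos0(id72) recv 32: drop
Round 2: pos2(id59) recv 72: fwd; pos5(id42) recv 98: fwd; pos6(id24) recv 50: fwd; pos7(id32) recv 42: fwd
Round 3: pos3(id98) recv 72: drop; pos6(id24) recv 98: fwd; pos7(id32) recv 50: fwd; pos0(id72) recv 42: drop
Round 4: pos7(id32) recv 98: fwd; pos0(id72) recv 50: drop
Round 5: pos0(id72) recv 98: fwd
Round 6: pos1(id57) recv 98: fwd
Round 7: pos2(id59) recv 98: fwd
Round 8: pos3(id98) recv 98: ELECTED

Answer: 24,42,50,98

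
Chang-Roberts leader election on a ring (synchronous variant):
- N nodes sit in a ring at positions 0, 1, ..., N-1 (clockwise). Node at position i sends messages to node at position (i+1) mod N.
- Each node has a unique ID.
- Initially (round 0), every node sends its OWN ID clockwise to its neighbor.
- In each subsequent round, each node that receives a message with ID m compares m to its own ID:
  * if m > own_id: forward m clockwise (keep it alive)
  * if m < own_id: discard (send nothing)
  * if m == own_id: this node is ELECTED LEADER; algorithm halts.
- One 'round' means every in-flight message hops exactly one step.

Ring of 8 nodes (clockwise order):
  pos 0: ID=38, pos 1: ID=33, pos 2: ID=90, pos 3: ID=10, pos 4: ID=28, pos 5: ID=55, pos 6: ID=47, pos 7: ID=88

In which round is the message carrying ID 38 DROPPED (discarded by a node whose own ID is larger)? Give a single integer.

Round 1: pos1(id33) recv 38: fwd; pos2(id90) recv 33: drop; pos3(id10) recv 90: fwd; pos4(id28) recv 10: drop; pos5(id55) recv 28: drop; pos6(id47) recv 55: fwd; pos7(id88) recv 47: drop; pos0(id38) recv 88: fwd
Round 2: pos2(id90) recv 38: drop; pos4(id28) recv 90: fwd; pos7(id88) recv 55: drop; pos1(id33) recv 88: fwd
Round 3: pos5(id55) recv 90: fwd; pos2(id90) recv 88: drop
Round 4: pos6(id47) recv 90: fwd
Round 5: pos7(id88) recv 90: fwd
Round 6: pos0(id38) recv 90: fwd
Round 7: pos1(id33) recv 90: fwd
Round 8: pos2(id90) recv 90: ELECTED
Message ID 38 originates at pos 0; dropped at pos 2 in round 2

Answer: 2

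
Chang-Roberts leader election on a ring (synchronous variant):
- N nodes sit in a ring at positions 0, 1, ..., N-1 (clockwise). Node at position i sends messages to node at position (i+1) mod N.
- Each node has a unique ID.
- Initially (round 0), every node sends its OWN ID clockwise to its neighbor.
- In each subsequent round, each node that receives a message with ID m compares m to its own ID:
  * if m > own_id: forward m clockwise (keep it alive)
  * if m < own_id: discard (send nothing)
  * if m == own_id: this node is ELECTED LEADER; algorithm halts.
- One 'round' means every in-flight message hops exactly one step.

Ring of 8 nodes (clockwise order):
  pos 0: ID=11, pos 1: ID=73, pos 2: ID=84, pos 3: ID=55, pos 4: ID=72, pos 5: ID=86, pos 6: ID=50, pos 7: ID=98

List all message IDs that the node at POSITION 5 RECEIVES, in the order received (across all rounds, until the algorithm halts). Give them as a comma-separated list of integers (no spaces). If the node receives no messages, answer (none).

Answer: 72,84,98

Derivation:
Round 1: pos1(id73) recv 11: drop; pos2(id84) recv 73: drop; pos3(id55) recv 84: fwd; pos4(id72) recv 55: drop; pos5(id86) recv 72: drop; pos6(id50) recv 86: fwd; pos7(id98) recv 50: drop; pos0(id11) recv 98: fwd
Round 2: pos4(id72) recv 84: fwd; pos7(id98) recv 86: drop; pos1(id73) recv 98: fwd
Round 3: pos5(id86) recv 84: drop; pos2(id84) recv 98: fwd
Round 4: pos3(id55) recv 98: fwd
Round 5: pos4(id72) recv 98: fwd
Round 6: pos5(id86) recv 98: fwd
Round 7: pos6(id50) recv 98: fwd
Round 8: pos7(id98) recv 98: ELECTED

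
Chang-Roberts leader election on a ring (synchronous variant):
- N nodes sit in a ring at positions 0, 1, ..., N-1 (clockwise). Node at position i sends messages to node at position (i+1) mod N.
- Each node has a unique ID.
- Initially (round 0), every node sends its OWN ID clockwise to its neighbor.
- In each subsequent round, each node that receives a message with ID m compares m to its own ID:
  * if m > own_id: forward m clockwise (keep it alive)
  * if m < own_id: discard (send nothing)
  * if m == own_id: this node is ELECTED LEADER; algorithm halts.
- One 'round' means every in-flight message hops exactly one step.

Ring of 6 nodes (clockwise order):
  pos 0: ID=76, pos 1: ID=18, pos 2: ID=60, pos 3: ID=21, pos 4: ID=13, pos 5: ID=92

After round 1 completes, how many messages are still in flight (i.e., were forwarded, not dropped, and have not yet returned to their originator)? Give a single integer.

Answer: 4

Derivation:
Round 1: pos1(id18) recv 76: fwd; pos2(id60) recv 18: drop; pos3(id21) recv 60: fwd; pos4(id13) recv 21: fwd; pos5(id92) recv 13: drop; pos0(id76) recv 92: fwd
After round 1: 4 messages still in flight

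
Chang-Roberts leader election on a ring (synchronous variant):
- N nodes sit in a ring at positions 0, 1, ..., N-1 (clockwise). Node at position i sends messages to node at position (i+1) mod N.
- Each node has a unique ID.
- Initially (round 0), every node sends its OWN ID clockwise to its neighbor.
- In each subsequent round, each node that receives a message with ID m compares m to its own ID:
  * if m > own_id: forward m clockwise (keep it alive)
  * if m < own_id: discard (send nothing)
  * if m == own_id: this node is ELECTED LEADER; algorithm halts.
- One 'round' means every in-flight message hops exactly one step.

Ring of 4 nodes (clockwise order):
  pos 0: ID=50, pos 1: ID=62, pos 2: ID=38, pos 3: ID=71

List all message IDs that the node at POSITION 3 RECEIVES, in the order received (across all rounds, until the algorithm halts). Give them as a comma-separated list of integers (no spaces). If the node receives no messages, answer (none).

Round 1: pos1(id62) recv 50: drop; pos2(id38) recv 62: fwd; pos3(id71) recv 38: drop; pos0(id50) recv 71: fwd
Round 2: pos3(id71) recv 62: drop; pos1(id62) recv 71: fwd
Round 3: pos2(id38) recv 71: fwd
Round 4: pos3(id71) recv 71: ELECTED

Answer: 38,62,71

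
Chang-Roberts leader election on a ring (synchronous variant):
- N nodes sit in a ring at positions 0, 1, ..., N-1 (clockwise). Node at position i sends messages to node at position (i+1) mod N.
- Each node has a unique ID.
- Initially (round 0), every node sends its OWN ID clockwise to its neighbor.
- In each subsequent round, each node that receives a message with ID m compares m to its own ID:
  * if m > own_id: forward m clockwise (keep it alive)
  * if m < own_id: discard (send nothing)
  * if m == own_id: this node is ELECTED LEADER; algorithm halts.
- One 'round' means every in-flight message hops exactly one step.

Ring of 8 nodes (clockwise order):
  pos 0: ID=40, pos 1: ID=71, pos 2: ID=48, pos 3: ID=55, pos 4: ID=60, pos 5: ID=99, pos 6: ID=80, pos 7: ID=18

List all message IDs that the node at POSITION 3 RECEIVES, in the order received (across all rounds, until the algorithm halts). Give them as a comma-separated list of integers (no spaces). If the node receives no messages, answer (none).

Answer: 48,71,80,99

Derivation:
Round 1: pos1(id71) recv 40: drop; pos2(id48) recv 71: fwd; pos3(id55) recv 48: drop; pos4(id60) recv 55: drop; pos5(id99) recv 60: drop; pos6(id80) recv 99: fwd; pos7(id18) recv 80: fwd; pos0(id40) recv 18: drop
Round 2: pos3(id55) recv 71: fwd; pos7(id18) recv 99: fwd; pos0(id40) recv 80: fwd
Round 3: pos4(id60) recv 71: fwd; pos0(id40) recv 99: fwd; pos1(id71) recv 80: fwd
Round 4: pos5(id99) recv 71: drop; pos1(id71) recv 99: fwd; pos2(id48) recv 80: fwd
Round 5: pos2(id48) recv 99: fwd; pos3(id55) recv 80: fwd
Round 6: pos3(id55) recv 99: fwd; pos4(id60) recv 80: fwd
Round 7: pos4(id60) recv 99: fwd; pos5(id99) recv 80: drop
Round 8: pos5(id99) recv 99: ELECTED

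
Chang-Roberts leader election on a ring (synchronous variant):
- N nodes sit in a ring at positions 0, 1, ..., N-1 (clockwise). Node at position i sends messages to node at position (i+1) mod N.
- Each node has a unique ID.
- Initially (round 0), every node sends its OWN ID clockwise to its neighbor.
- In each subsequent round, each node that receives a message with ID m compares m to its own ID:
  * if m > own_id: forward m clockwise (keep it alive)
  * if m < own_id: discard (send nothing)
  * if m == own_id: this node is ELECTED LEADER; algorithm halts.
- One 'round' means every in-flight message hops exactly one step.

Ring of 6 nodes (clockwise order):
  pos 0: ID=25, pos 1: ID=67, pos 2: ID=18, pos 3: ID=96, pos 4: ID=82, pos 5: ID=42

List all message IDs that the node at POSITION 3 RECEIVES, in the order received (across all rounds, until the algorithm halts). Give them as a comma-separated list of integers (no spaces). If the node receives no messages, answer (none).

Round 1: pos1(id67) recv 25: drop; pos2(id18) recv 67: fwd; pos3(id96) recv 18: drop; pos4(id82) recv 96: fwd; pos5(id42) recv 82: fwd; pos0(id25) recv 42: fwd
Round 2: pos3(id96) recv 67: drop; pos5(id42) recv 96: fwd; pos0(id25) recv 82: fwd; pos1(id67) recv 42: drop
Round 3: pos0(id25) recv 96: fwd; pos1(id67) recv 82: fwd
Round 4: pos1(id67) recv 96: fwd; pos2(id18) recv 82: fwd
Round 5: pos2(id18) recv 96: fwd; pos3(id96) recv 82: drop
Round 6: pos3(id96) recv 96: ELECTED

Answer: 18,67,82,96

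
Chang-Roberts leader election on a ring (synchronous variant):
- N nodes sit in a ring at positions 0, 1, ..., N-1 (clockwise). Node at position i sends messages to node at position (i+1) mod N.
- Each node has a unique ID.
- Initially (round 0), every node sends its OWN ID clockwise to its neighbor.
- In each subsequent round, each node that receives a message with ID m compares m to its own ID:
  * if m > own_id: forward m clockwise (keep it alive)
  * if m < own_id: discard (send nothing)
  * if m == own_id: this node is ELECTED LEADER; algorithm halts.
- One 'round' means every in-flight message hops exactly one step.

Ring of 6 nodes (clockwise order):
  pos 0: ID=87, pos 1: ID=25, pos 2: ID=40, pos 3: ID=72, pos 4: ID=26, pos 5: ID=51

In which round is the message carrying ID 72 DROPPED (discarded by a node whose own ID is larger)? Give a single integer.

Answer: 3

Derivation:
Round 1: pos1(id25) recv 87: fwd; pos2(id40) recv 25: drop; pos3(id72) recv 40: drop; pos4(id26) recv 72: fwd; pos5(id51) recv 26: drop; pos0(id87) recv 51: drop
Round 2: pos2(id40) recv 87: fwd; pos5(id51) recv 72: fwd
Round 3: pos3(id72) recv 87: fwd; pos0(id87) recv 72: drop
Round 4: pos4(id26) recv 87: fwd
Round 5: pos5(id51) recv 87: fwd
Round 6: pos0(id87) recv 87: ELECTED
Message ID 72 originates at pos 3; dropped at pos 0 in round 3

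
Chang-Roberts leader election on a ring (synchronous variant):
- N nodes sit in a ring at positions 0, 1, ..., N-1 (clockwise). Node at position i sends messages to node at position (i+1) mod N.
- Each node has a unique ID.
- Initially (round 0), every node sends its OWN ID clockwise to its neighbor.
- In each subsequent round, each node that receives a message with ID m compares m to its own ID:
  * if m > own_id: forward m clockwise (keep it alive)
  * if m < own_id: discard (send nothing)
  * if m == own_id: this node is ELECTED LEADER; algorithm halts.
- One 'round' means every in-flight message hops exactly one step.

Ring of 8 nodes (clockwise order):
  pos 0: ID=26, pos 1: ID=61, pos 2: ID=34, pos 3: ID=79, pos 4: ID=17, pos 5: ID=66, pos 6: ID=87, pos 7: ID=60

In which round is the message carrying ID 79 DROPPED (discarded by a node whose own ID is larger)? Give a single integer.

Answer: 3

Derivation:
Round 1: pos1(id61) recv 26: drop; pos2(id34) recv 61: fwd; pos3(id79) recv 34: drop; pos4(id17) recv 79: fwd; pos5(id66) recv 17: drop; pos6(id87) recv 66: drop; pos7(id60) recv 87: fwd; pos0(id26) recv 60: fwd
Round 2: pos3(id79) recv 61: drop; pos5(id66) recv 79: fwd; pos0(id26) recv 87: fwd; pos1(id61) recv 60: drop
Round 3: pos6(id87) recv 79: drop; pos1(id61) recv 87: fwd
Round 4: pos2(id34) recv 87: fwd
Round 5: pos3(id79) recv 87: fwd
Round 6: pos4(id17) recv 87: fwd
Round 7: pos5(id66) recv 87: fwd
Round 8: pos6(id87) recv 87: ELECTED
Message ID 79 originates at pos 3; dropped at pos 6 in round 3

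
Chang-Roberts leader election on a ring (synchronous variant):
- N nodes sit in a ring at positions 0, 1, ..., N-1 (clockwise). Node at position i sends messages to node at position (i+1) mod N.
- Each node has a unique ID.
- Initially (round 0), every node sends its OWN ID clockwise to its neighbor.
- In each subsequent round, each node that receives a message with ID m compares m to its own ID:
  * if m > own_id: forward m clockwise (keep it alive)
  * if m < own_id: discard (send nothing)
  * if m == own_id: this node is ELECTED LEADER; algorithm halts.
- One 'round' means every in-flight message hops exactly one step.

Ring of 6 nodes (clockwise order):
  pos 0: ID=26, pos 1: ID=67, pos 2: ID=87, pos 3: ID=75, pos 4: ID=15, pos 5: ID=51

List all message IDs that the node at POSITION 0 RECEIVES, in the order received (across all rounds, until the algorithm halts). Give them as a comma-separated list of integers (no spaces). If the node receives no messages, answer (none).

Answer: 51,75,87

Derivation:
Round 1: pos1(id67) recv 26: drop; pos2(id87) recv 67: drop; pos3(id75) recv 87: fwd; pos4(id15) recv 75: fwd; pos5(id51) recv 15: drop; pos0(id26) recv 51: fwd
Round 2: pos4(id15) recv 87: fwd; pos5(id51) recv 75: fwd; pos1(id67) recv 51: drop
Round 3: pos5(id51) recv 87: fwd; pos0(id26) recv 75: fwd
Round 4: pos0(id26) recv 87: fwd; pos1(id67) recv 75: fwd
Round 5: pos1(id67) recv 87: fwd; pos2(id87) recv 75: drop
Round 6: pos2(id87) recv 87: ELECTED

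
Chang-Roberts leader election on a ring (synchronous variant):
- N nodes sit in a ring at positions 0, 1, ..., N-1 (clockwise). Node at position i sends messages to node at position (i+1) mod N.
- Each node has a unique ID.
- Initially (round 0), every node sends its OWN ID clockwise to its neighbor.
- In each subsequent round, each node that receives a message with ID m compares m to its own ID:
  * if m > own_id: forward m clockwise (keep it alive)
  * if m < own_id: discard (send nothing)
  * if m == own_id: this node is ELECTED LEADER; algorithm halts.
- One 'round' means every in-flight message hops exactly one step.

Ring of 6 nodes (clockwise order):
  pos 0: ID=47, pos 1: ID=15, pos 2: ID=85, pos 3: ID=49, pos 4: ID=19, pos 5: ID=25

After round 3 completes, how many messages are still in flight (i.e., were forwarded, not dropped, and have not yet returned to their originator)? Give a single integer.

Answer: 2

Derivation:
Round 1: pos1(id15) recv 47: fwd; pos2(id85) recv 15: drop; pos3(id49) recv 85: fwd; pos4(id19) recv 49: fwd; pos5(id25) recv 19: drop; pos0(id47) recv 25: drop
Round 2: pos2(id85) recv 47: drop; pos4(id19) recv 85: fwd; pos5(id25) recv 49: fwd
Round 3: pos5(id25) recv 85: fwd; pos0(id47) recv 49: fwd
After round 3: 2 messages still in flight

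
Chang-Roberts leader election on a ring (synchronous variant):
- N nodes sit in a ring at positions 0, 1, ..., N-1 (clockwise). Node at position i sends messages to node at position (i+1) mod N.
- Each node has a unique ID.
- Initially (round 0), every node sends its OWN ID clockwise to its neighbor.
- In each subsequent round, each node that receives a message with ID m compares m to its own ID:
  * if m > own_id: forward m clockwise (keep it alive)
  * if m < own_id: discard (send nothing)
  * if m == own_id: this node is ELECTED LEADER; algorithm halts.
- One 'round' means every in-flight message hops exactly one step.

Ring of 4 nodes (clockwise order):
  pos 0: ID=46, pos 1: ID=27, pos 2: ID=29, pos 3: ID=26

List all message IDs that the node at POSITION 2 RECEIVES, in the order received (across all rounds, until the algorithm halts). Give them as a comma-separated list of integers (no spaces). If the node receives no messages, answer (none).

Answer: 27,46

Derivation:
Round 1: pos1(id27) recv 46: fwd; pos2(id29) recv 27: drop; pos3(id26) recv 29: fwd; pos0(id46) recv 26: drop
Round 2: pos2(id29) recv 46: fwd; pos0(id46) recv 29: drop
Round 3: pos3(id26) recv 46: fwd
Round 4: pos0(id46) recv 46: ELECTED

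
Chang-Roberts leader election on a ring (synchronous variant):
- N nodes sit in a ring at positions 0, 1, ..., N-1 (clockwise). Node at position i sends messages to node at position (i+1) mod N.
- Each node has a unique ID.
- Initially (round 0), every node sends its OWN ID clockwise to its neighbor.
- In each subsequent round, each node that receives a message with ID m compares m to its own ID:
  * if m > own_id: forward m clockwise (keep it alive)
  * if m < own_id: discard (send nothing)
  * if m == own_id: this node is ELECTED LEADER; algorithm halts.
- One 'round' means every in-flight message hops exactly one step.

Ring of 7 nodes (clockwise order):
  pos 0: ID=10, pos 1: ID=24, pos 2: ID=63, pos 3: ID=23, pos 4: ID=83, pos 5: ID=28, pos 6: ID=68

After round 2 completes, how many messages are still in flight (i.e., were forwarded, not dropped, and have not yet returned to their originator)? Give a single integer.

Round 1: pos1(id24) recv 10: drop; pos2(id63) recv 24: drop; pos3(id23) recv 63: fwd; pos4(id83) recv 23: drop; pos5(id28) recv 83: fwd; pos6(id68) recv 28: drop; pos0(id10) recv 68: fwd
Round 2: pos4(id83) recv 63: drop; pos6(id68) recv 83: fwd; pos1(id24) recv 68: fwd
After round 2: 2 messages still in flight

Answer: 2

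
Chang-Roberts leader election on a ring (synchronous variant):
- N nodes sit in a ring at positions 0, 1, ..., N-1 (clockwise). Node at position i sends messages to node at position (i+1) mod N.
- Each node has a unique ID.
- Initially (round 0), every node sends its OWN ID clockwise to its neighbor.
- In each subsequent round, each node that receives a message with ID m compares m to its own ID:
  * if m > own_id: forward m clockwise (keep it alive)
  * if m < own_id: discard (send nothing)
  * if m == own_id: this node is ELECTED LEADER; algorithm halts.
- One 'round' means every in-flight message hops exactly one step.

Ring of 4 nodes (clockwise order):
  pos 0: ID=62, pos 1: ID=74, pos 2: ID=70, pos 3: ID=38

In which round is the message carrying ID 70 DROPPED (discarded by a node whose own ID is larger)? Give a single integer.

Round 1: pos1(id74) recv 62: drop; pos2(id70) recv 74: fwd; pos3(id38) recv 70: fwd; pos0(id62) recv 38: drop
Round 2: pos3(id38) recv 74: fwd; pos0(id62) recv 70: fwd
Round 3: pos0(id62) recv 74: fwd; pos1(id74) recv 70: drop
Round 4: pos1(id74) recv 74: ELECTED
Message ID 70 originates at pos 2; dropped at pos 1 in round 3

Answer: 3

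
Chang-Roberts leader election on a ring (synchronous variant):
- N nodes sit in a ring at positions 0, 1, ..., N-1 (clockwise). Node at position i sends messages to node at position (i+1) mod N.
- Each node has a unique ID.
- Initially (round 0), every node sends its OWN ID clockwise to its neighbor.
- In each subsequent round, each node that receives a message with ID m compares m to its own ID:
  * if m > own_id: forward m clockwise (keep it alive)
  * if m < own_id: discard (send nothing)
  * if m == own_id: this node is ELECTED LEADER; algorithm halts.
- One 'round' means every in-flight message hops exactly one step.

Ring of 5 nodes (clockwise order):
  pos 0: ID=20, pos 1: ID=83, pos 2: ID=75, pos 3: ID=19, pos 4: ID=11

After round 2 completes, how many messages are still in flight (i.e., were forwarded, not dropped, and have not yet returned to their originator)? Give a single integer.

Round 1: pos1(id83) recv 20: drop; pos2(id75) recv 83: fwd; pos3(id19) recv 75: fwd; pos4(id11) recv 19: fwd; pos0(id20) recv 11: drop
Round 2: pos3(id19) recv 83: fwd; pos4(id11) recv 75: fwd; pos0(id20) recv 19: drop
After round 2: 2 messages still in flight

Answer: 2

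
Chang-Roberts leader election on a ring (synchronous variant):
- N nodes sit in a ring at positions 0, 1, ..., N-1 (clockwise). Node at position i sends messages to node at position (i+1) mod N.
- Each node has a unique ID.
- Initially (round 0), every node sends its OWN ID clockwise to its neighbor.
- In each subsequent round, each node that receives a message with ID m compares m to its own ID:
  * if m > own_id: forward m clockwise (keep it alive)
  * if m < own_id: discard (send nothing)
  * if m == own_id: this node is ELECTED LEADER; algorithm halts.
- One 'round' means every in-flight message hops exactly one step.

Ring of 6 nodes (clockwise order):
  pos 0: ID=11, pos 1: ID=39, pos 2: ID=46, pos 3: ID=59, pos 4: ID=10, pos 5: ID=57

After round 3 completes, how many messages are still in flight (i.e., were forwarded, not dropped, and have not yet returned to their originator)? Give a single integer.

Round 1: pos1(id39) recv 11: drop; pos2(id46) recv 39: drop; pos3(id59) recv 46: drop; pos4(id10) recv 59: fwd; pos5(id57) recv 10: drop; pos0(id11) recv 57: fwd
Round 2: pos5(id57) recv 59: fwd; pos1(id39) recv 57: fwd
Round 3: pos0(id11) recv 59: fwd; pos2(id46) recv 57: fwd
After round 3: 2 messages still in flight

Answer: 2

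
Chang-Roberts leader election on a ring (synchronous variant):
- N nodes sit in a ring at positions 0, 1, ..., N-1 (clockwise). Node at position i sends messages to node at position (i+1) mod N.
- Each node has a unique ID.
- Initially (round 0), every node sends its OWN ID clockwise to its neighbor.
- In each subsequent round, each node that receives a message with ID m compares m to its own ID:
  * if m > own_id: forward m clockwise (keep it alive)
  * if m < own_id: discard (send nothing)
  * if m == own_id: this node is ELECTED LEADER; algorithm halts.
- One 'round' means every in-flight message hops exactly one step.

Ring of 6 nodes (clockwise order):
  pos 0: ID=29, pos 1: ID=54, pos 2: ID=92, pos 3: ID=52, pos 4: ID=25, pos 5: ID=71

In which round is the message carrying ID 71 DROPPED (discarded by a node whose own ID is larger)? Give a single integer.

Answer: 3

Derivation:
Round 1: pos1(id54) recv 29: drop; pos2(id92) recv 54: drop; pos3(id52) recv 92: fwd; pos4(id25) recv 52: fwd; pos5(id71) recv 25: drop; pos0(id29) recv 71: fwd
Round 2: pos4(id25) recv 92: fwd; pos5(id71) recv 52: drop; pos1(id54) recv 71: fwd
Round 3: pos5(id71) recv 92: fwd; pos2(id92) recv 71: drop
Round 4: pos0(id29) recv 92: fwd
Round 5: pos1(id54) recv 92: fwd
Round 6: pos2(id92) recv 92: ELECTED
Message ID 71 originates at pos 5; dropped at pos 2 in round 3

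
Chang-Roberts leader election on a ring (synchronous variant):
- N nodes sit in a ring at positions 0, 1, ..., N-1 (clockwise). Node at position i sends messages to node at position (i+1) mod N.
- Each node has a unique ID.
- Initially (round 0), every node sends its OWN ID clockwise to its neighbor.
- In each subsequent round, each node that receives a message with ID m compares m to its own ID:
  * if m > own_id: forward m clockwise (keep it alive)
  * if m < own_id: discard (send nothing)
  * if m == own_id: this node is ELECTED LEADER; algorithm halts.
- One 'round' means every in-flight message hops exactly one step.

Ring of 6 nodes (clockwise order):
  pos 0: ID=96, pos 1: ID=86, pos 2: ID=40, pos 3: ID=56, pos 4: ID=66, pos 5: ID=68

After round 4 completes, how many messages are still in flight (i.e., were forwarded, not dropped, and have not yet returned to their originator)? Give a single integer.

Round 1: pos1(id86) recv 96: fwd; pos2(id40) recv 86: fwd; pos3(id56) recv 40: drop; pos4(id66) recv 56: drop; pos5(id68) recv 66: drop; pos0(id96) recv 68: drop
Round 2: pos2(id40) recv 96: fwd; pos3(id56) recv 86: fwd
Round 3: pos3(id56) recv 96: fwd; pos4(id66) recv 86: fwd
Round 4: pos4(id66) recv 96: fwd; pos5(id68) recv 86: fwd
After round 4: 2 messages still in flight

Answer: 2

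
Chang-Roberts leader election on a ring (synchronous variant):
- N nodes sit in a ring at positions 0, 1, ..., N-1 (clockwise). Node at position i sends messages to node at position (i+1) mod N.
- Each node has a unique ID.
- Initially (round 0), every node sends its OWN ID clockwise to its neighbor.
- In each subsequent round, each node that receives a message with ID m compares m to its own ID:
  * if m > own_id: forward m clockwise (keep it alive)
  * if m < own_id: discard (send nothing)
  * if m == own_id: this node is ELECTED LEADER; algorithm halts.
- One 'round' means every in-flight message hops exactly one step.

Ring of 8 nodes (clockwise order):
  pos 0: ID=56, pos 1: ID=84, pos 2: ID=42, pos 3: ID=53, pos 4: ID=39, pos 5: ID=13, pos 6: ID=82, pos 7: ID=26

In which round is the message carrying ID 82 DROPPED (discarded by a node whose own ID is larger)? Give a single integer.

Round 1: pos1(id84) recv 56: drop; pos2(id42) recv 84: fwd; pos3(id53) recv 42: drop; pos4(id39) recv 53: fwd; pos5(id13) recv 39: fwd; pos6(id82) recv 13: drop; pos7(id26) recv 82: fwd; pos0(id56) recv 26: drop
Round 2: pos3(id53) recv 84: fwd; pos5(id13) recv 53: fwd; pos6(id82) recv 39: drop; pos0(id56) recv 82: fwd
Round 3: pos4(id39) recv 84: fwd; pos6(id82) recv 53: drop; pos1(id84) recv 82: drop
Round 4: pos5(id13) recv 84: fwd
Round 5: pos6(id82) recv 84: fwd
Round 6: pos7(id26) recv 84: fwd
Round 7: pos0(id56) recv 84: fwd
Round 8: pos1(id84) recv 84: ELECTED
Message ID 82 originates at pos 6; dropped at pos 1 in round 3

Answer: 3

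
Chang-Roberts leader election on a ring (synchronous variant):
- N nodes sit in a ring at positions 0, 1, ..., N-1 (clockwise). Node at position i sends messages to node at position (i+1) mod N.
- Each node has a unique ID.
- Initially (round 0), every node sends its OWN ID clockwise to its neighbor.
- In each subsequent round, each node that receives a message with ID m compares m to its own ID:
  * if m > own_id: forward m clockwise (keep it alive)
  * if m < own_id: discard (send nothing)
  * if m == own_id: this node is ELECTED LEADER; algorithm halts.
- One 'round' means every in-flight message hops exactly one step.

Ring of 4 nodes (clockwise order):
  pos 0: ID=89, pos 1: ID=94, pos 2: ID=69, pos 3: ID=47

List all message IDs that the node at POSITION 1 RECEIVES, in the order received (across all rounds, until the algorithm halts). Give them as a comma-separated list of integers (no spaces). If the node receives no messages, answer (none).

Answer: 89,94

Derivation:
Round 1: pos1(id94) recv 89: drop; pos2(id69) recv 94: fwd; pos3(id47) recv 69: fwd; pos0(id89) recv 47: drop
Round 2: pos3(id47) recv 94: fwd; pos0(id89) recv 69: drop
Round 3: pos0(id89) recv 94: fwd
Round 4: pos1(id94) recv 94: ELECTED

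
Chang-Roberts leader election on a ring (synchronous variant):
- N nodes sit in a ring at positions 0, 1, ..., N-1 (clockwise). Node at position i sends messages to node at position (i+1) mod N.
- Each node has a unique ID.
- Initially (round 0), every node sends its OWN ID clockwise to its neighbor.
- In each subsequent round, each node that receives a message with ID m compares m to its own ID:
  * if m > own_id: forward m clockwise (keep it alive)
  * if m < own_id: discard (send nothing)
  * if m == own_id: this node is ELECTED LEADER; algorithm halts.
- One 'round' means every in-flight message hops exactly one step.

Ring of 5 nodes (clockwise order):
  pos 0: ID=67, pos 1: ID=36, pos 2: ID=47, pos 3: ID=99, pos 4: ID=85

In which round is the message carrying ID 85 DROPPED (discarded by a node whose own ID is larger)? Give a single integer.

Round 1: pos1(id36) recv 67: fwd; pos2(id47) recv 36: drop; pos3(id99) recv 47: drop; pos4(id85) recv 99: fwd; pos0(id67) recv 85: fwd
Round 2: pos2(id47) recv 67: fwd; pos0(id67) recv 99: fwd; pos1(id36) recv 85: fwd
Round 3: pos3(id99) recv 67: drop; pos1(id36) recv 99: fwd; pos2(id47) recv 85: fwd
Round 4: pos2(id47) recv 99: fwd; pos3(id99) recv 85: drop
Round 5: pos3(id99) recv 99: ELECTED
Message ID 85 originates at pos 4; dropped at pos 3 in round 4

Answer: 4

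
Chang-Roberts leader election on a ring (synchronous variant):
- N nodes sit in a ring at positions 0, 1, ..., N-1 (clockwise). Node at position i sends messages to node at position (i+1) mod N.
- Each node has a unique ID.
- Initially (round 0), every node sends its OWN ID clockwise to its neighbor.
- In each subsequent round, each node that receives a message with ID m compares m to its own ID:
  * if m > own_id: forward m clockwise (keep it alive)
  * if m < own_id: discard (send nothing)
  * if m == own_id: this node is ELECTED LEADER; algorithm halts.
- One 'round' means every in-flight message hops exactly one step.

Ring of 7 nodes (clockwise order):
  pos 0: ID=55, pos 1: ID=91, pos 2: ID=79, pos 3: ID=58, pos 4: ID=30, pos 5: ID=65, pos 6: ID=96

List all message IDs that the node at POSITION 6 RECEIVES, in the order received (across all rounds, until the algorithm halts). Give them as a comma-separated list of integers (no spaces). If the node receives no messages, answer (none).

Round 1: pos1(id91) recv 55: drop; pos2(id79) recv 91: fwd; pos3(id58) recv 79: fwd; pos4(id30) recv 58: fwd; pos5(id65) recv 30: drop; pos6(id96) recv 65: drop; pos0(id55) recv 96: fwd
Round 2: pos3(id58) recv 91: fwd; pos4(id30) recv 79: fwd; pos5(id65) recv 58: drop; pos1(id91) recv 96: fwd
Round 3: pos4(id30) recv 91: fwd; pos5(id65) recv 79: fwd; pos2(id79) recv 96: fwd
Round 4: pos5(id65) recv 91: fwd; pos6(id96) recv 79: drop; pos3(id58) recv 96: fwd
Round 5: pos6(id96) recv 91: drop; pos4(id30) recv 96: fwd
Round 6: pos5(id65) recv 96: fwd
Round 7: pos6(id96) recv 96: ELECTED

Answer: 65,79,91,96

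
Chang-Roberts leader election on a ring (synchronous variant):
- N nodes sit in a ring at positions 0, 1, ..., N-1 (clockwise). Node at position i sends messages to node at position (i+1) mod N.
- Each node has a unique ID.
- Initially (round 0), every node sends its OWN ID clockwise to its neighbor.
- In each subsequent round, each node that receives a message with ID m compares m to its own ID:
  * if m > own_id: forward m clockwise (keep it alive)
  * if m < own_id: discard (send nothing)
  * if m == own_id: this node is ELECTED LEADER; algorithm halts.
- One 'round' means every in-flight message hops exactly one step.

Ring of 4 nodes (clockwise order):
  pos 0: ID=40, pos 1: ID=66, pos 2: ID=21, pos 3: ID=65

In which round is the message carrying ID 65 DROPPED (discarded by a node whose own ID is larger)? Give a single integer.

Round 1: pos1(id66) recv 40: drop; pos2(id21) recv 66: fwd; pos3(id65) recv 21: drop; pos0(id40) recv 65: fwd
Round 2: pos3(id65) recv 66: fwd; pos1(id66) recv 65: drop
Round 3: pos0(id40) recv 66: fwd
Round 4: pos1(id66) recv 66: ELECTED
Message ID 65 originates at pos 3; dropped at pos 1 in round 2

Answer: 2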